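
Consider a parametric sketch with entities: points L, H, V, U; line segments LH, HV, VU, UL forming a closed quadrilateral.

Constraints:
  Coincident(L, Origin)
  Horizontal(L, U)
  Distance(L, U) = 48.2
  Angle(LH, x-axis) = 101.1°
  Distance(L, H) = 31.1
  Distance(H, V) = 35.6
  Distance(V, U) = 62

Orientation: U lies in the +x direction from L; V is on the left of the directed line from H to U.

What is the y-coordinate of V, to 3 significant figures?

55.1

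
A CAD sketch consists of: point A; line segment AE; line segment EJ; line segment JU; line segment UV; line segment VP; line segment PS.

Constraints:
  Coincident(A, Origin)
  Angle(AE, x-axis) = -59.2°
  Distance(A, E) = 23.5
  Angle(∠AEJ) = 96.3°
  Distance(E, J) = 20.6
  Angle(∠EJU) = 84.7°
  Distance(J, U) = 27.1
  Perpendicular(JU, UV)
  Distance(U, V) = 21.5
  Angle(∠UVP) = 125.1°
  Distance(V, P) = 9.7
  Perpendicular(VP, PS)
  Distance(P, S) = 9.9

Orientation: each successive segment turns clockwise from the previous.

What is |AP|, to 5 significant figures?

8.7618

JU is perpendicular to UV, so UV runs at 31.800°; with |UV| = 21.5, V = (-0.40503, 1.7500). ∠UVP = 125.1° gives VP at -23.100° from the x-axis; with |VP| = 9.7, P = (8.5172, -2.0557). Then |AP| = |P − A| = 8.7618.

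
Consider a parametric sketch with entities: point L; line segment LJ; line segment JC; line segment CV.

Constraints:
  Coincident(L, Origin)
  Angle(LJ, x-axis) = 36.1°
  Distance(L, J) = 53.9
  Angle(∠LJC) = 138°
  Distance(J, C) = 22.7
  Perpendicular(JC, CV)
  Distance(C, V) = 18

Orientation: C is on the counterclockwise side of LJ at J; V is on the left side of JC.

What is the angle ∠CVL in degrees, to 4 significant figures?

106.1°

∠LJC = 138.0°, so JC runs at 36.1° + (180° − 138.0°) = 78.10° from the x-axis; with |JC| = 22.7, C = J + 22.7·(cos 78.10°, sin 78.10°) = (48.23, 53.97). JC ⟂ CV; with |CV| = 18.0 on the left of JC, V = C + 18.0·(-0.9785, 0.2062) = (30.62, 57.68). Then cos ∠CVL = VC·VL / (|VC||VL|), giving 106.1°.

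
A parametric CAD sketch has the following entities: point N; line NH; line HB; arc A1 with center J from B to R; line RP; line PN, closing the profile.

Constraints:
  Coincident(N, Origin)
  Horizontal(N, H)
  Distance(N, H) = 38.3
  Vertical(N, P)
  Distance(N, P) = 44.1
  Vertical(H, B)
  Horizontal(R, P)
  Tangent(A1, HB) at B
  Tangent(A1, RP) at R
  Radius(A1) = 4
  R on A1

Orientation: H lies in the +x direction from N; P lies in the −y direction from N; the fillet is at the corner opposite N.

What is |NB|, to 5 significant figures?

55.452

The virtual corner opposite N is at (38.300, -44.100). The tangent condition forces JB to be normal to HB and tangency of A1 to RP means the radius JR is perpendicular to RP, with radius 4.0, so the center J sits 4.0 in from both sides at J = (34.300, -40.100). That places the tangent points at B = (38.300, -40.100) on HB and R = (34.300, -44.100) on RP. Then |NB| = |B − N| = 55.452.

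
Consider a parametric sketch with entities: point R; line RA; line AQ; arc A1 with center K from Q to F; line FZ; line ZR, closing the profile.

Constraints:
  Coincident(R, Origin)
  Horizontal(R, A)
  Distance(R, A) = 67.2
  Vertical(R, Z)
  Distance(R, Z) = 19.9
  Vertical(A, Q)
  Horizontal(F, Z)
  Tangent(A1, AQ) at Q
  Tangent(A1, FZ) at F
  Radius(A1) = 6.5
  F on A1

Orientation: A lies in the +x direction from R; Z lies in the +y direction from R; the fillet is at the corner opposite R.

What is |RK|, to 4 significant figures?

62.16

R is at the origin; RA is horizontal with |RA| = 67.2 and A on the +x side, so A = (67.20, 0.000). R and Z share the same x with |RZ| = 19.9 and Z on the +y side, so Z = (0.000, 19.90). The virtual corner opposite R is at (67.20, 19.90). Tangency of A1 to AQ means the radius KQ is perpendicular to AQ and since A1 is tangent to FZ there, KF ⟂ FZ, with radius 6.5, so the center K sits 6.5 in from both sides at K = (60.70, 13.40). Then |RK| = |K − R| = 62.16.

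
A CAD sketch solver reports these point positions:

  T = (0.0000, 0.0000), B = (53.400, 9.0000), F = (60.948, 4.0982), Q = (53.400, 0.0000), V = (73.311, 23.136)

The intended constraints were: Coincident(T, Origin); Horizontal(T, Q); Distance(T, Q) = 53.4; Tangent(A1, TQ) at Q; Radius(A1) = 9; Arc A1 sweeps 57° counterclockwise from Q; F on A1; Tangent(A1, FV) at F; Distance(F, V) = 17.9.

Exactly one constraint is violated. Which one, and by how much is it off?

Distance(F, V) = 17.9 — off by 4.80.

T = (0.00, 0.00) ✓; T.y = 0.00, Q.y = 0.00 ✓; |TQ| = 53.40 ✓; ∠(BQ, QT) = 90.00° ✓; |BQ| = 9.000 ✓; bearing(B→F) − bearing(B→Q) = 57.00° ✓; |BF| = 9.000 ✓; ∠(BF, FV) = 90.00° ✓; |FV| = 22.70 ✗.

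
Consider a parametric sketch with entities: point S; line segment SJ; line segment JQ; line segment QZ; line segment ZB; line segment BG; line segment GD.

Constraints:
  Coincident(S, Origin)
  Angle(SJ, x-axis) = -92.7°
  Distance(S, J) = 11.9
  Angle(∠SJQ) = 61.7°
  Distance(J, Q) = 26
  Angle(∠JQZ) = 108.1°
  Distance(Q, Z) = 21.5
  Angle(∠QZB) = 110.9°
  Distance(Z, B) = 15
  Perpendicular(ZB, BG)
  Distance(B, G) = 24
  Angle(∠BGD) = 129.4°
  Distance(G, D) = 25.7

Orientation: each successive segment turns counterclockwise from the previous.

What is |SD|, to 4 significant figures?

25.03

S is at the origin; SJ runs at -92.7° with length 11.9, so J = (-0.5606, -11.89). ∠SJQ = 61.7° gives JQ at 25.60° from the x-axis; with |JQ| = 26.0, Q = (22.89, -0.6526). ∠JQZ = 108.1° gives QZ at 97.50° from the x-axis; with |QZ| = 21.5, Z = (20.08, 20.66). ∠QZB = 110.9° gives ZB at 166.6° from the x-axis; with |ZB| = 15.0, B = (5.489, 24.14). ZB ⟂ BG, so BG runs at -103.4°; with |BG| = 24.0, G = (-0.07282, 0.7931). ∠BGD = 129.4° gives GD at -52.80° from the x-axis; with |GD| = 25.7, D = (15.47, -19.68). Then |SD| = |D − S| = 25.03.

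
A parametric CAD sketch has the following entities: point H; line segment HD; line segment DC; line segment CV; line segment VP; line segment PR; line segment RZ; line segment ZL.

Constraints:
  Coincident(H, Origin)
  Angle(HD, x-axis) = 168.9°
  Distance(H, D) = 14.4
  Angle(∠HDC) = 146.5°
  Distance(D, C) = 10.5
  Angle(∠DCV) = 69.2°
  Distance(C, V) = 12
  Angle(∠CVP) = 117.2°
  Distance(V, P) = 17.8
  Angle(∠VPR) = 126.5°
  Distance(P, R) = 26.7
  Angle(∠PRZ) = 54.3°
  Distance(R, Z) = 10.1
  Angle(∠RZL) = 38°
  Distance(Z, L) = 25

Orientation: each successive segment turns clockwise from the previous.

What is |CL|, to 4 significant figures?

48.78

H is at the origin; HD runs at 168.9° with length 14.4, so D = (-14.13, 2.772). ∠HDC = 146.5° gives DC at 135.4° from the x-axis; with |DC| = 10.5, C = (-21.61, 10.14). ∠DCV = 69.2° gives CV at 24.60° from the x-axis; with |CV| = 12.0, V = (-10.70, 15.14). ∠CVP = 117.2° gives VP at -38.20° from the x-axis; with |VP| = 17.8, P = (3.292, 4.133). ∠VPR = 126.5° gives PR at -91.70° from the x-axis; with |PR| = 26.7, R = (2.500, -22.56). ∠PRZ = 54.3° gives RZ at 142.6° from the x-axis; with |RZ| = 10.1, Z = (-5.523, -16.42). ∠RZL = 38.0° gives ZL at 0.6000° from the x-axis; with |ZL| = 25.0, L = (19.48, -16.16). Then |CL| = |L − C| = 48.78.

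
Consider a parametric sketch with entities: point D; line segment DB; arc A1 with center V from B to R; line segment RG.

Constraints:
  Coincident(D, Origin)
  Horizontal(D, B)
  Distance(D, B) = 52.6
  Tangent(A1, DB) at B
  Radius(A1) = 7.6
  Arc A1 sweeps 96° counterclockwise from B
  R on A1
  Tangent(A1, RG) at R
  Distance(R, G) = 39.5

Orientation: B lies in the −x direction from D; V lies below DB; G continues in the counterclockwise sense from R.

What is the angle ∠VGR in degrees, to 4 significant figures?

10.89°

D is at the origin; DB is horizontal with |DB| = 52.6 and B on the −x side, so B = (-52.60, 0.000). Tangency of A1 to DB means the radius VB is perpendicular to DB, so V = B + (0, -7.6) = (-52.60, -7.600). On A1, B sits at bearing 90° from V; a 96° counterclockwise sweep puts R at bearing 186°, so R = V + 7.6·(cos 186°, sin 186°) = (-60.16, -8.394). Tangency of A1 to RG means the radius VR is perpendicular to RG, so RG runs along (−sin 186°, cos 186°); with |RG| = 39.5, G = (-56.03, -47.68). Then cos ∠VGR = GV·GR / (|GV||GR|), giving 10.89°.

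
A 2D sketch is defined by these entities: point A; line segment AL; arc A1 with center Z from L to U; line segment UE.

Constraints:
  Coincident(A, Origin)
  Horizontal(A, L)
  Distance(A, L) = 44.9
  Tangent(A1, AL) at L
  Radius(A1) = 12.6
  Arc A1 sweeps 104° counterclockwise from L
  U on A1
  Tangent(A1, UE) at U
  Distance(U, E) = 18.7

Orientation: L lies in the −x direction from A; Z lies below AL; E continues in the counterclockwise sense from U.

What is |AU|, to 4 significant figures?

59.23

A is at the origin; AL is horizontal with |AL| = 44.9 and L on the −x side, so L = (-44.90, 0.000). Tangency of A1 to AL means the radius ZL is perpendicular to AL, so Z = L + (0, -12.6) = (-44.90, -12.60). On A1, L sits at bearing 90° from Z; a 104° counterclockwise sweep puts U at bearing 194°, so U = Z + 12.6·(cos 194°, sin 194°) = (-57.13, -15.65). Then |AU| = |U − A| = 59.23.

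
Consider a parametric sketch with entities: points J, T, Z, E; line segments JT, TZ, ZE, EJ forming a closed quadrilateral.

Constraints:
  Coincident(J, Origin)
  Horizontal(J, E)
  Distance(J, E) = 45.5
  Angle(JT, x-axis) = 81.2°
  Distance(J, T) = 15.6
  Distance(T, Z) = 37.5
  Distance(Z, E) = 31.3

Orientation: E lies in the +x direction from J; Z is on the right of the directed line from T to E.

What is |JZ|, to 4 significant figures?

26.61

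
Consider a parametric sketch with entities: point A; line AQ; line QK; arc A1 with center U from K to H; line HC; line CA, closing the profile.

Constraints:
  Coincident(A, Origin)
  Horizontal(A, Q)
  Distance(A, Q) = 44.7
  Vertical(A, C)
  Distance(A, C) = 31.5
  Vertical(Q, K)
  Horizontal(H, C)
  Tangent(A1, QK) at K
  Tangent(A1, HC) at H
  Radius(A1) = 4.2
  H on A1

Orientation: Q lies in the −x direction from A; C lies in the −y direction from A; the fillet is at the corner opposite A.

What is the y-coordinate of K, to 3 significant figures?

-27.3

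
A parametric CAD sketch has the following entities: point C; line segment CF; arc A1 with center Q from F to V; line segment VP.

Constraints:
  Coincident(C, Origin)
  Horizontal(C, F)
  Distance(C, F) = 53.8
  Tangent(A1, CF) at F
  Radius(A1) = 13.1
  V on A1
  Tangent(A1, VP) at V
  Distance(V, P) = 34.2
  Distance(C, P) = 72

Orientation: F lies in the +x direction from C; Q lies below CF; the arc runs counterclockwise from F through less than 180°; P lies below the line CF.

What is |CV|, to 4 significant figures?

44.80

Checks: |QV| = 13.10 ✓; ∠(QV, VP) = 90.00° ✓; |VP| = 34.20 ✓; |CP| = 72.00 ✓.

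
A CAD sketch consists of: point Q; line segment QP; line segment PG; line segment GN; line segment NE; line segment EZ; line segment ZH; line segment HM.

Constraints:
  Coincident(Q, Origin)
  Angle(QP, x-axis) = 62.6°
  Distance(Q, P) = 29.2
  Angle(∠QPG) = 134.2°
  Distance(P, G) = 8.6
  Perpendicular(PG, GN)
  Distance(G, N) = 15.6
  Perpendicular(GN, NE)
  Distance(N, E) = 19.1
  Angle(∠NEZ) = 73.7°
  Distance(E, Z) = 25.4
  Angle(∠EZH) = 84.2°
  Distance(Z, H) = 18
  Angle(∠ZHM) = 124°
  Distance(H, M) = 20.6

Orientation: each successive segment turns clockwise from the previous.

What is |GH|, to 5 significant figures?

5.1165

Q is at the origin; QP runs at 62.6° with length 29.2, so P = (13.438, 25.924). ∠QPG = 134.2° gives PG at 16.800° from the x-axis; with |PG| = 8.6, G = (21.671, 28.410). PG ⟂ GN, so GN runs at -73.200°; with |GN| = 15.6, N = (26.180, 13.476). GN ⟂ NE, so NE runs at -163.20°; with |NE| = 19.1, E = (7.8949, 7.9552). ∠NEZ = 73.7° gives EZ at 90.500° from the x-axis; with |EZ| = 25.4, Z = (7.6732, 33.354). ∠EZH = 84.2° gives ZH at -5.3000° from the x-axis; with |ZH| = 18.0, H = (25.596, 31.692). Then |GH| = |H − G| = 5.1165.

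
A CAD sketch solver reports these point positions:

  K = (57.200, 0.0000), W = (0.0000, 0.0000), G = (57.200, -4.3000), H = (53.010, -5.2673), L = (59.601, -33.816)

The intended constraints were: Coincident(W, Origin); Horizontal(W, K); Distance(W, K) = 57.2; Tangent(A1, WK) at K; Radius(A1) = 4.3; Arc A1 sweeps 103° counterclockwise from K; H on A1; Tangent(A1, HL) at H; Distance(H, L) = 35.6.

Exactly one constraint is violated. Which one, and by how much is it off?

Distance(H, L) = 35.6 — off by 6.30.

W = (0.00, 0.00) ✓; W.y = 0.00, K.y = 0.00 ✓; |WK| = 57.20 ✓; ∠(GK, KW) = 90.00° ✓; |GK| = 4.300 ✓; bearing(G→H) − bearing(G→K) = 103.0° ✓; |GH| = 4.300 ✓; ∠(GH, HL) = 90.00° ✓; |HL| = 29.30 ✗.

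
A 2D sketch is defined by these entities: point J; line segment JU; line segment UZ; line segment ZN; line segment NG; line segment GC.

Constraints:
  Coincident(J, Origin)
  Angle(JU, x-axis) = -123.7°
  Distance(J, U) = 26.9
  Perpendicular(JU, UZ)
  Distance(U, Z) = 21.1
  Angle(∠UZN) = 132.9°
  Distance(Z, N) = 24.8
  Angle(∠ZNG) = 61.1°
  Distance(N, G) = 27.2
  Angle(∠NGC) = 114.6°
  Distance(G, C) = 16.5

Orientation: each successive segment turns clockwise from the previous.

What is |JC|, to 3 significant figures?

15.1

J is at the origin; JU runs at -123.7° with length 26.9, so U = (-14.9, -22.4). JU is perpendicular to UZ, so UZ runs at 146°; with |UZ| = 21.1, Z = (-32.5, -10.7). ∠UZN = 132.9° gives ZN at 99.2° from the x-axis; with |ZN| = 24.8, N = (-36.4, 13.8). ∠ZNG = 61.1° gives NG at -19.7° from the x-axis; with |NG| = 27.2, G = (-10.8, 4.64). ∠NGC = 114.6° gives GC at -85.1° from the x-axis; with |GC| = 16.5, C = (-9.43, -11.8). Then |JC| = |C − J| = 15.1.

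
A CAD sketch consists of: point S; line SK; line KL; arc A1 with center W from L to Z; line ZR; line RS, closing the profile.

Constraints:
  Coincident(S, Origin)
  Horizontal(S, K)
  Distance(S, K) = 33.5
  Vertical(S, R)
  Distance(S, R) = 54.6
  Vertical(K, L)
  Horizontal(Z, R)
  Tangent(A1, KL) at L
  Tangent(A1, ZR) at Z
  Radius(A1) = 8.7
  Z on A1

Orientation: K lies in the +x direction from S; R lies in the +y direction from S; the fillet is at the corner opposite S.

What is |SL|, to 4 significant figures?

56.82

The virtual corner opposite S is at (33.50, 54.60). A1 meets KL tangentially, so WL is at right angles to KL and the tangent condition forces WZ to be normal to ZR, with radius 8.7, so the center W sits 8.7 in from both sides at W = (24.80, 45.90). That places the tangent points at L = (33.50, 45.90) on KL and Z = (24.80, 54.60) on ZR. Then |SL| = |L − S| = 56.82.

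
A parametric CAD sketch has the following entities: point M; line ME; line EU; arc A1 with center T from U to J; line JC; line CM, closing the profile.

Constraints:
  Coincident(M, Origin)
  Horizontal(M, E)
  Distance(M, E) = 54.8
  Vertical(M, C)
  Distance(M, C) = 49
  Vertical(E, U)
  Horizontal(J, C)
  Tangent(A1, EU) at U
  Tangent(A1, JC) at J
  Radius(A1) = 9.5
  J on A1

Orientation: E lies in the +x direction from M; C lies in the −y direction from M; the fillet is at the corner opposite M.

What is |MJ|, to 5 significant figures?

66.731

M is at the origin; M and E share the same y with |ME| = 54.8 and E on the +x side, so E = (54.800, 0.0000). MC is vertical with |MC| = 49.0 and C on the −y side, so C = (0.0000, -49.000). The virtual corner opposite M is at (54.800, -49.000). A1 meets EU tangentially, so TU is at right angles to EU and since A1 is tangent to JC there, TJ ⟂ JC, with radius 9.5, so the center T sits 9.5 in from both sides at T = (45.300, -39.500). That places the tangent points at U = (54.800, -39.500) on EU and J = (45.300, -49.000) on JC. Then |MJ| = |J − M| = 66.731.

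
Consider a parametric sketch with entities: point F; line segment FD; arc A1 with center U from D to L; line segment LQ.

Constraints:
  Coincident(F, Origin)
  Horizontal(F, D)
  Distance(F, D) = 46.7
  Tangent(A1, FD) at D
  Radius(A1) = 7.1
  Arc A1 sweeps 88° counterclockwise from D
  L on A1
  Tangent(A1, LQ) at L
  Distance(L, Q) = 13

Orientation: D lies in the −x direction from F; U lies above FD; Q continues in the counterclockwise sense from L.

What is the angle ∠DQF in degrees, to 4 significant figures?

83.95°

On A1, D sits at bearing -90° from U; an 88° counterclockwise sweep puts L at bearing -2°, so L = U + 7.1·(cos -2°, sin -2°) = (-39.60, 6.852). Since A1 is tangent to LQ there, UL ⟂ LQ, so LQ runs along (−sin -2°, cos -2°); with |LQ| = 13.0, Q = (-39.15, 19.84). Then cos ∠DQF = QD·QF / (|QD||QF|), giving 83.95°.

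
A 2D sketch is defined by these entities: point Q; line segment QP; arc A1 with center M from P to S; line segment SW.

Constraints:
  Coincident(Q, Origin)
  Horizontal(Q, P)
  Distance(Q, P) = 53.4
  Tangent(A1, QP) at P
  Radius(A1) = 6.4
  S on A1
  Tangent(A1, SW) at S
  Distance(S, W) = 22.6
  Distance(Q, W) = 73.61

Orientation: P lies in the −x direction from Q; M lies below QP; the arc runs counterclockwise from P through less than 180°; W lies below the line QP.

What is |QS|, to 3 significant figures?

59.1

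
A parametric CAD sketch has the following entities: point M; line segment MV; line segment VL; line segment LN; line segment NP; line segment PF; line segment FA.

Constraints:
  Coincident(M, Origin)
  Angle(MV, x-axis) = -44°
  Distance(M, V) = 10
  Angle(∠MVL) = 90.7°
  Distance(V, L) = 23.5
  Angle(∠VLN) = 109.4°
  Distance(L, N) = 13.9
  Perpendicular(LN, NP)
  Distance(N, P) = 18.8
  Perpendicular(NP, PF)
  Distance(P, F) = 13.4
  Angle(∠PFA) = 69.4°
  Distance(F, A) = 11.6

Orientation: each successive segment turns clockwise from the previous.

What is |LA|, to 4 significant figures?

9.168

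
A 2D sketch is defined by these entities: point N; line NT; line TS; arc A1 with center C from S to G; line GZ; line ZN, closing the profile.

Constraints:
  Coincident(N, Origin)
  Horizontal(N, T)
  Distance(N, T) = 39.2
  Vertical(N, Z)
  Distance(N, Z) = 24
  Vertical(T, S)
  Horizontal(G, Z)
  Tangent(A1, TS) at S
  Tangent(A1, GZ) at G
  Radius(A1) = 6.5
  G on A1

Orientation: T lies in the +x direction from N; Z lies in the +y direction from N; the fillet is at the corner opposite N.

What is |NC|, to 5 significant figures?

37.088

N is at the origin; NT is horizontal with |NT| = 39.2 and T on the +x side, so T = (39.200, 0.0000). N and Z share the same x with |NZ| = 24.0 and Z on the +y side, so Z = (0.0000, 24.000). The virtual corner opposite N is at (39.200, 24.000). The tangent condition forces CS to be normal to TS and tangency of A1 to GZ means the radius CG is perpendicular to GZ, with radius 6.5, so the center C sits 6.5 in from both sides at C = (32.700, 17.500). Then |NC| = |C − N| = 37.088.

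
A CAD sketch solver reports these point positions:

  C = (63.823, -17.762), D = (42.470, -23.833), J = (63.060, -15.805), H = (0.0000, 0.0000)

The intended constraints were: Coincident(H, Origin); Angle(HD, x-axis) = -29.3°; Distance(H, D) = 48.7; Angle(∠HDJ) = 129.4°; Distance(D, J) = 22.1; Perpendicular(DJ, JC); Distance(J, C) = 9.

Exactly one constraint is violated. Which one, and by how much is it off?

Distance(J, C) = 9 — off by 6.90.

H = (0.00, 0.00) ✓; HD at -29.30° ✓; |HD| = 48.70 ✓; ∠HDJ = 129.4° ✓; |DJ| = 22.10 ✓; ∠(DJ, JC) = 90.00° ✓; |JC| = 2.100 ✗.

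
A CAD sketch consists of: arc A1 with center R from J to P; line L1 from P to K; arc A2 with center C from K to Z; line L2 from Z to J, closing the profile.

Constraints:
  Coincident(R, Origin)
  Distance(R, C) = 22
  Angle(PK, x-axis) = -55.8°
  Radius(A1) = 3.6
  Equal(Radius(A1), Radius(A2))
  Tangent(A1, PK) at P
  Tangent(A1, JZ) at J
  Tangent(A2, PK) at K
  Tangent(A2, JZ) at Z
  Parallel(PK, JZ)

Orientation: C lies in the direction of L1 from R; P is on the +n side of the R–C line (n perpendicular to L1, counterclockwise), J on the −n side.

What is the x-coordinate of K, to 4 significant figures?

15.34

The slot axis is L1's direction at -55.8°, so u = (cos -55.8°, sin -55.8°) = (0.5621, -0.8271) and n = (−sin -55.8°, cos -55.8°) = (0.8271, 0.5621). R is at the origin and C lies 22.0 along u from R, so C = 22.0·u = (12.37, -18.20). Tangency of A1 to both parallel lines with radius 3.6 puts P and J at R ± 3.6·n: P = (2.977, 2.024), J = (-2.977, -2.024). Equal radii place K and Z the same way about C: K = C + 3.6·n = (15.34, -16.17), Z = C − 3.6·n = (9.388, -20.22). So K.x = 15.34.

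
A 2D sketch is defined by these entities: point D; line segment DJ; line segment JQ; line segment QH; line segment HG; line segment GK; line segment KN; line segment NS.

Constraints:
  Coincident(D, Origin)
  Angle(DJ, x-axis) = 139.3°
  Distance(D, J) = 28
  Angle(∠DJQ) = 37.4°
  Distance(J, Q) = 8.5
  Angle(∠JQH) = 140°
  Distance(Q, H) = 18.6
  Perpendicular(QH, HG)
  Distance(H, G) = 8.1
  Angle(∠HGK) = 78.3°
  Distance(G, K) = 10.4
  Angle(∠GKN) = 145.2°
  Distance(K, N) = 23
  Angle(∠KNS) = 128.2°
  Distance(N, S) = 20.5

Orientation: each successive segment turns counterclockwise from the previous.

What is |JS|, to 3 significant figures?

36.5

∠GKN = 145.2° gives KN at -172° from the x-axis; with |KN| = 23.0, N = (-31.9, 6.10). ∠KNS = 128.2° gives NS at -120° from the x-axis; with |NS| = 20.5, S = (-42.1, -11.7). Then |JS| = |S − J| = 36.5.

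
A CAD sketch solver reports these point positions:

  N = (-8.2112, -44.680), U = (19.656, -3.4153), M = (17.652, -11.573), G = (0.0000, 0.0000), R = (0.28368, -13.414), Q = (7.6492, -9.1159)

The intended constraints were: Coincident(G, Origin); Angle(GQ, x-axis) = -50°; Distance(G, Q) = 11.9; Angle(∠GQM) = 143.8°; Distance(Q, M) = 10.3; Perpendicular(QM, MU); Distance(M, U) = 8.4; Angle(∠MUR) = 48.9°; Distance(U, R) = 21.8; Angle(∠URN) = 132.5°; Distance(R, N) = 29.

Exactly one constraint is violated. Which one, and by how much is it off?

Distance(R, N) = 29 — off by 3.40.

G = (0.00, 0.00) ✓; GQ at -50.00° ✓; |GQ| = 11.90 ✓; ∠GQM = 143.8° ✓; |QM| = 10.30 ✓; ∠(QM, MU) = 90.00° ✓; |MU| = 8.400 ✓; ∠MUR = 48.90° ✓; |UR| = 21.80 ✓; ∠URN = 132.5° ✓; |RN| = 32.40 ✗.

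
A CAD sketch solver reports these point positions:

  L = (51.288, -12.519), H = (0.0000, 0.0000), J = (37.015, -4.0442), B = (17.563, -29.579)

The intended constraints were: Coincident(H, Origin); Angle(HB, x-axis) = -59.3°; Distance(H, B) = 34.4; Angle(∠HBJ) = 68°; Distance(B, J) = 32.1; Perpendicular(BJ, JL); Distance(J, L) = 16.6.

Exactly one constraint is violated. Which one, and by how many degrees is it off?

Perpendicular(BJ, JL) — off by 6.60°.

H = (0.00, 0.00) ✓; HB at -59.30° ✓; |HB| = 34.40 ✓; ∠HBJ = 68.00° ✓; |BJ| = 32.10 ✓; ∠(BJ, JL) = 83.40° ✗; |JL| = 16.60 ✓.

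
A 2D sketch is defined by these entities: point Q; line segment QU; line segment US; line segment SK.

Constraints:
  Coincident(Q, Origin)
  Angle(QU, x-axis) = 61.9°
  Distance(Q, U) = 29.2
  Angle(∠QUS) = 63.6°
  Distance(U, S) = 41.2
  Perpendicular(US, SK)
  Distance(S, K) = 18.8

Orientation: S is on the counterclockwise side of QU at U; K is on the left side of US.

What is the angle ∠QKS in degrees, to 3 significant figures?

105°

∠QUS = 63.6°, so US runs at 61.9° + (180° − 63.6°) = 178° from the x-axis; with |US| = 41.2, S = U + 41.2·(cos 178°, sin 178°) = (-27.4, 27.0). US ⟂ SK; with |SK| = 18.8 on the left of US, K = S + 18.8·(-0.0297, -1.00) = (-28.0, 8.19). Then cos ∠QKS = KQ·KS / (|KQ||KS|), giving 105°.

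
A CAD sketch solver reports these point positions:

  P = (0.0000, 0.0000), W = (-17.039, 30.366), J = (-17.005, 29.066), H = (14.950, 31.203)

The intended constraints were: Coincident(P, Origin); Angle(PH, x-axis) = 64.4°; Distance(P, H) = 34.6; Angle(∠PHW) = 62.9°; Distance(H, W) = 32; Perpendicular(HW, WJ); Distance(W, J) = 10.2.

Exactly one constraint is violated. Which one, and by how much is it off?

Distance(W, J) = 10.2 — off by 8.90.

P = (0.00, 0.00) ✓; PH at 64.40° ✓; |PH| = 34.60 ✓; ∠PHW = 62.90° ✓; |HW| = 32.00 ✓; ∠(HW, WJ) = 90.00° ✓; |WJ| = 1.300 ✗.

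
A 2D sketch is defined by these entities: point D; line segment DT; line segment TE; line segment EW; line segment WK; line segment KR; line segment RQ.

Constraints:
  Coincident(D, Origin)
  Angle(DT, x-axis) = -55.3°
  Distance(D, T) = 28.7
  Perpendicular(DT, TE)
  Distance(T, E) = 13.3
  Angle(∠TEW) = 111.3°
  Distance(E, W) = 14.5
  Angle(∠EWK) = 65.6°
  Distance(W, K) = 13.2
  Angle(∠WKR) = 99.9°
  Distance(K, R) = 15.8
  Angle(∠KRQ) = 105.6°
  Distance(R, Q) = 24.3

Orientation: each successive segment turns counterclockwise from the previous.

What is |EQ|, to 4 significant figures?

17.57

∠WKR = 99.9° gives KR at -62.10° from the x-axis; with |KR| = 15.8, R = (20.88, -23.97). ∠KRQ = 105.6° gives RQ at 12.30° from the x-axis; with |RQ| = 24.3, Q = (44.62, -18.80). Then |EQ| = |Q − E| = 17.57.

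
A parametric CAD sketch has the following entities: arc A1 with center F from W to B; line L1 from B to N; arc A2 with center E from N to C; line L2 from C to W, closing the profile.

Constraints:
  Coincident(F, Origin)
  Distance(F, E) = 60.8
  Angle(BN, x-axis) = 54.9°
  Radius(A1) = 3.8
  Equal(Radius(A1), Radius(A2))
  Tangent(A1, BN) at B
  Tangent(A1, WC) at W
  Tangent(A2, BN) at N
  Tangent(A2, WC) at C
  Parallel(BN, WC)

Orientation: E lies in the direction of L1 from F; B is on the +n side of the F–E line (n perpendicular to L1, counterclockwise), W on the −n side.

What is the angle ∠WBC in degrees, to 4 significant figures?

82.87°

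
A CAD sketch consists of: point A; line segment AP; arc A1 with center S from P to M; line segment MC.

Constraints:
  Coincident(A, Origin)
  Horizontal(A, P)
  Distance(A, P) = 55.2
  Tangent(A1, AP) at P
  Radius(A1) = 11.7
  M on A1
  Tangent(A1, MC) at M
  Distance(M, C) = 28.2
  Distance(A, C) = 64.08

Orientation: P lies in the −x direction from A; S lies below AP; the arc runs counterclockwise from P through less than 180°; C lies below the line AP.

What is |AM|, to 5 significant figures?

67.372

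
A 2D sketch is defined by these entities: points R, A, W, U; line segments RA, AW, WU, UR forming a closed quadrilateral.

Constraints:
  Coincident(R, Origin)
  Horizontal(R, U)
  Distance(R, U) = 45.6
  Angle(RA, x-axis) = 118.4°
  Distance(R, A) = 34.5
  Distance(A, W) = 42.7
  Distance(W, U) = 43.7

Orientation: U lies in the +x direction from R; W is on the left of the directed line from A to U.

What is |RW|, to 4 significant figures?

46.38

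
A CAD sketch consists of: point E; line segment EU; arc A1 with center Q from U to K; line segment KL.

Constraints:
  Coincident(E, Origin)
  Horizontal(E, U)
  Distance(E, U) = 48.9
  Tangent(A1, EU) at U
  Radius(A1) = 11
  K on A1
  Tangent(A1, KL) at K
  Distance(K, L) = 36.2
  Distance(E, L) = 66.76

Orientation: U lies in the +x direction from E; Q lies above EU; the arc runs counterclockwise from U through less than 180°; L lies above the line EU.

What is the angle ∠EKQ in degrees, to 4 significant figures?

7.486°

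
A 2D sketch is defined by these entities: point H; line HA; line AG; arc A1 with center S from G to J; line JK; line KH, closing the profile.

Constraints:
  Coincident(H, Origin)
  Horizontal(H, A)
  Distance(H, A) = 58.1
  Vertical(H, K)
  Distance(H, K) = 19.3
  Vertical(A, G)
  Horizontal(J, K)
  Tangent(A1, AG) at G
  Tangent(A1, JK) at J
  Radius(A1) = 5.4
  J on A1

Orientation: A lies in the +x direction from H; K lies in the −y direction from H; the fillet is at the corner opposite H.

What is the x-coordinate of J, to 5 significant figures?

52.700

The virtual corner opposite H is at (58.100, -19.300). The tangent condition forces SG to be normal to AG and the tangent condition forces SJ to be normal to JK, with radius 5.4, so the center S sits 5.4 in from both sides at S = (52.700, -13.900). That places the tangent points at G = (58.100, -13.900) on AG and J = (52.700, -19.300) on JK. So J.x = 52.700.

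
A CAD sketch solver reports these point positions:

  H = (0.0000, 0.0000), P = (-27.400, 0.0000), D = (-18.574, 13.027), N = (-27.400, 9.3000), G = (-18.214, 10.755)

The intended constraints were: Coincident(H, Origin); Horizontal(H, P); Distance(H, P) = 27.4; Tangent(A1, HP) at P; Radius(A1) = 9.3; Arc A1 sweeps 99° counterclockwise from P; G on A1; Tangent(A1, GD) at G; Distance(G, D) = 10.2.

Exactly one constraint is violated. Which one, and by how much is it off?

Distance(G, D) = 10.2 — off by 7.90.

H = (0.00, 0.00) ✓; H.y = 0.00, P.y = 0.00 ✓; |HP| = 27.40 ✓; ∠(NP, PH) = 90.00° ✓; |NP| = 9.300 ✓; bearing(N→G) − bearing(N→P) = 99.00° ✓; |NG| = 9.301 ✓; ∠(NG, GD) = 90.00° ✓; |GD| = 2.300 ✗.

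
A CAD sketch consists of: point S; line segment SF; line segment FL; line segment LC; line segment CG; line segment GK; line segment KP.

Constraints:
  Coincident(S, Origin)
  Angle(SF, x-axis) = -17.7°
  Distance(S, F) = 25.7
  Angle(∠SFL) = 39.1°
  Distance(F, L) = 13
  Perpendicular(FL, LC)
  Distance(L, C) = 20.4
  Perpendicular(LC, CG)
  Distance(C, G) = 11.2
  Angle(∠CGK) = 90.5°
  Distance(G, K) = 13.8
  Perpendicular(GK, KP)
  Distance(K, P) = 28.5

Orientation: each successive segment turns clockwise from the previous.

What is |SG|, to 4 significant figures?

18.62

FL is perpendicular to LC, so LC runs at 111.4°; with |LC| = 20.4, C = (4.936, 6.436). The perpendicularity gives CG at right angles to LC, so CG runs at 21.40°; with |CG| = 11.2, G = (15.36, 10.52). Then |SG| = |G − S| = 18.62.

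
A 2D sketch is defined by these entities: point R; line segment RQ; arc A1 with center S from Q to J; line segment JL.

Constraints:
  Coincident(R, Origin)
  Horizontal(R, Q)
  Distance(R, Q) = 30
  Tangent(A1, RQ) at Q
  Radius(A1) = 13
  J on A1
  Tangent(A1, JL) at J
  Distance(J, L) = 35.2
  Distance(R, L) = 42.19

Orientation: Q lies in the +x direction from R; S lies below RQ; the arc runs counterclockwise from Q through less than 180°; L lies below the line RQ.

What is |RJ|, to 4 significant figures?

19.74

Checks: |SJ| = 13.00 ✓; ∠(SJ, JL) = 90.00° ✓; |JL| = 35.20 ✓; |RL| = 42.19 ✓.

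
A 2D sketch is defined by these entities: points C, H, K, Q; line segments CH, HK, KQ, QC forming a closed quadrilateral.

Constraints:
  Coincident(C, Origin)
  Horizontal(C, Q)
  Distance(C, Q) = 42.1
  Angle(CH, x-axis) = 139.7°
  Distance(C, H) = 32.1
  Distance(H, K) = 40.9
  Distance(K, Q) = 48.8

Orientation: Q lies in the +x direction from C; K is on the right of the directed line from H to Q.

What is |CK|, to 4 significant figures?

15.49

C is at the origin; C and Q share the same y with |CQ| = 42.1 and Q in +x, so Q = (42.1, 0). CH runs at 139.7° with |CH| = 32.1, so H = (-24.48, 20.76). K is determined by |HK| = 40.9 and |KQ| = 48.8 together: it lies at the intersection of circle(H, 40.9) and circle(Q, 48.8). With |HQ| = 69.74, the foot of the radical line on HQ is 29.79 from H and the perpendicular offset is √(40.9² − 29.79²) = 28.02. Taking the right-of-HQ solution: K = (-4.383, -14.86).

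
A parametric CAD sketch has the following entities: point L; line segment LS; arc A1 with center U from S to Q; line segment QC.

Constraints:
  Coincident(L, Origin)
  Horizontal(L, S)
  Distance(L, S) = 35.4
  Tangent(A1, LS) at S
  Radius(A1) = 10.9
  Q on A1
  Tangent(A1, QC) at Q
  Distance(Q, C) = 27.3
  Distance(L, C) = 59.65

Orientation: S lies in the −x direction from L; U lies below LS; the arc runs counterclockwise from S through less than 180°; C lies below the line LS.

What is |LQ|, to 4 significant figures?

47.63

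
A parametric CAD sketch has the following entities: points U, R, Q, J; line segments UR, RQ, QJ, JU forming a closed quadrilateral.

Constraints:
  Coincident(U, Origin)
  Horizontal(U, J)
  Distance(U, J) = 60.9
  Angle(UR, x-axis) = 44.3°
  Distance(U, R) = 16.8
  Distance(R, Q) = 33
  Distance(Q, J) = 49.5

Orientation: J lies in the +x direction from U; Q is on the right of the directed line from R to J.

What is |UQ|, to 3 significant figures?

26.5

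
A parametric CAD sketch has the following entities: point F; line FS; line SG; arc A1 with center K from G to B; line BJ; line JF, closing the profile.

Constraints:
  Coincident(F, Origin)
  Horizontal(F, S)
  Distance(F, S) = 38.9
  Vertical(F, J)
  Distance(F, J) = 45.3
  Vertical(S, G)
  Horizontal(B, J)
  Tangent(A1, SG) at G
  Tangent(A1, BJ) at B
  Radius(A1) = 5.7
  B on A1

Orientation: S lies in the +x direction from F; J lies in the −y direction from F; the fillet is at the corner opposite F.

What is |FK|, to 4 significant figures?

51.68

FJ is vertical with |FJ| = 45.3 and J on the −y side, so J = (0.000, -45.30). The virtual corner opposite F is at (38.90, -45.30). The tangent condition forces KG to be normal to SG and tangency of A1 to BJ means the radius KB is perpendicular to BJ, with radius 5.7, so the center K sits 5.7 in from both sides at K = (33.20, -39.60). Then |FK| = |K − F| = 51.68.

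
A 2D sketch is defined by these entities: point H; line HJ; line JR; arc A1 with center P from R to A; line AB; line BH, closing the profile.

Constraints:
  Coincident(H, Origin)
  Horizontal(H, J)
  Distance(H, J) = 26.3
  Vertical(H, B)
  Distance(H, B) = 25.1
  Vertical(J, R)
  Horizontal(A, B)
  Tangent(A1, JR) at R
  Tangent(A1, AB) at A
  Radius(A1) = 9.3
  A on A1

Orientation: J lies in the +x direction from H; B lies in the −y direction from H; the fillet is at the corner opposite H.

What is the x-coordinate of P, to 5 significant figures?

17.000

H is at the origin; HJ is horizontal with |HJ| = 26.3 and J on the +x side, so J = (26.300, 0.0000). HB is vertical with |HB| = 25.1 and B on the −y side, so B = (0.0000, -25.100). The virtual corner opposite H is at (26.300, -25.100). Since A1 is tangent to JR there, PR ⟂ JR and since A1 is tangent to AB there, PA ⟂ AB, with radius 9.3, so the center P sits 9.3 in from both sides at P = (17.000, -15.800). So P.x = 17.000.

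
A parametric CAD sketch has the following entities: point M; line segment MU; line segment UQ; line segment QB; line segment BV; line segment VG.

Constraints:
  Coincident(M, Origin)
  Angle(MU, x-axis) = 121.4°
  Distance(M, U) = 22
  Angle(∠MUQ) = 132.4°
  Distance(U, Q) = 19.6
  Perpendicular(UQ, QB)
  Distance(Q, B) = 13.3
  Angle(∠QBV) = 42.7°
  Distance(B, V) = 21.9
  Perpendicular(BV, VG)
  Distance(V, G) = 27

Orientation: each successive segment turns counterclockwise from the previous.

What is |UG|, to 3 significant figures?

32.4

M is at the origin; MU runs at 121.4° with length 22.0, so U = (-11.5, 18.8). ∠MUQ = 132.4° gives UQ at 169° from the x-axis; with |UQ| = 19.6, Q = (-30.7, 22.5). UQ ⟂ QB, so QB runs at -101°; with |QB| = 13.3, B = (-33.2, 9.46). ∠QBV = 42.7° gives BV at 36.3° from the x-axis; with |BV| = 21.9, V = (-15.6, 22.4). BV ⟂ VG, so VG runs at 126°; with |VG| = 27.0, G = (-31.6, 44.2). Then |UG| = |G − U| = 32.4.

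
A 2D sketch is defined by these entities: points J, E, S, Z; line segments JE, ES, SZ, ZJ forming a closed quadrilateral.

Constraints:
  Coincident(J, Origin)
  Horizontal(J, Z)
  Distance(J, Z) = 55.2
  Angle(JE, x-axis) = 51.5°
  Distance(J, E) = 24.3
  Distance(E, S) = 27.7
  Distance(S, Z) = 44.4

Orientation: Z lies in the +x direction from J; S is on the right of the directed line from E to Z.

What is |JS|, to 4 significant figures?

14.37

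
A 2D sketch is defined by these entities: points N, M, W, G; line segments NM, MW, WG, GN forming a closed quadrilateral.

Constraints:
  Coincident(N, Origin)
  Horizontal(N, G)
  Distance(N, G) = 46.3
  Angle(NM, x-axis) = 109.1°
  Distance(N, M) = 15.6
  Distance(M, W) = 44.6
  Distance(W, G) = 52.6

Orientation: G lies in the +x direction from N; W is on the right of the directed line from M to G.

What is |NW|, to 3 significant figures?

29.3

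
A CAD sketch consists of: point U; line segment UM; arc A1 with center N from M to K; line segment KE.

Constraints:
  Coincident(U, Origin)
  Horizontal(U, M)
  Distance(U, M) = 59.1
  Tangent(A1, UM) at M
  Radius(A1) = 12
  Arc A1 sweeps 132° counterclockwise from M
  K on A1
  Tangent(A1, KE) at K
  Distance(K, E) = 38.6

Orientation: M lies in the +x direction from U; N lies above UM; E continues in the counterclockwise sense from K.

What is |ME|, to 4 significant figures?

51.57

U is at the origin; U and M share the same y with |UM| = 59.1 and M on the +x side, so M = (59.10, 0.000). The tangent condition forces NM to be normal to UM, so N = M + (0, 12) = (59.10, 12.00). On A1, M sits at bearing -90° from N; a 132° counterclockwise sweep puts K at bearing 42°, so K = N + 12.0·(cos 42°, sin 42°) = (68.02, 20.03). Tangency of A1 to KE means the radius NK is perpendicular to KE, so KE runs along (−sin 42°, cos 42°); with |KE| = 38.6, E = (42.19, 48.71). Then |ME| = |E − M| = 51.57.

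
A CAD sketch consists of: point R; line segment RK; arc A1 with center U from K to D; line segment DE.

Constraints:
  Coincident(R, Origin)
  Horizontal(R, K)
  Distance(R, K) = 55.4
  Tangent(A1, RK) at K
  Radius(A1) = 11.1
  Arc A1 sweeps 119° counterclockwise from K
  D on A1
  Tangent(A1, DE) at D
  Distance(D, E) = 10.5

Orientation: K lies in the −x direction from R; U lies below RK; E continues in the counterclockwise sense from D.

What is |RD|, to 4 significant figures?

67.16

R is at the origin; R and K share the same y with |RK| = 55.4 and K on the −x side, so K = (-55.40, 0.000). Since A1 is tangent to RK there, UK ⟂ RK, so U = K + (0, -11.1) = (-55.40, -11.10). On A1, K sits at bearing 90° from U; a 119° counterclockwise sweep puts D at bearing 209°, so D = U + 11.1·(cos 209°, sin 209°) = (-65.11, -16.48). Then |RD| = |D − R| = 67.16.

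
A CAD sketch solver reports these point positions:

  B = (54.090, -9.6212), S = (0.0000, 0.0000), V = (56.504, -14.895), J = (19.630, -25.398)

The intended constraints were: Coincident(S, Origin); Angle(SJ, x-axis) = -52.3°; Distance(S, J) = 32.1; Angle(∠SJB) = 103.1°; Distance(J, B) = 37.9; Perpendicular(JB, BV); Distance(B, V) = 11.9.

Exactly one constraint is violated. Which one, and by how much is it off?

Distance(B, V) = 11.9 — off by 6.10.

S = (0.00, 0.00) ✓; SJ at -52.30° ✓; |SJ| = 32.10 ✓; ∠SJB = 103.1° ✓; |JB| = 37.90 ✓; ∠(JB, BV) = 90.00° ✓; |BV| = 5.800 ✗.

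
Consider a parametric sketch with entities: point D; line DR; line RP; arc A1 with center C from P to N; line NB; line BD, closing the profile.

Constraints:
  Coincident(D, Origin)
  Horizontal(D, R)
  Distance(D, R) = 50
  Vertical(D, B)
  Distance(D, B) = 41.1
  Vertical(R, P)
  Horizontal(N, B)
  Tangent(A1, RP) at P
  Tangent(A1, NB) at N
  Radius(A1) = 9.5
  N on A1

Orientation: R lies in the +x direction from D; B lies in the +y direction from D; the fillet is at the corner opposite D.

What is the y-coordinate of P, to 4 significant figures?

31.60

D is at the origin; DR is horizontal with |DR| = 50.0 and R on the +x side, so R = (50.00, 0.000). DB is vertical with |DB| = 41.1 and B on the +y side, so B = (0.000, 41.10). The virtual corner opposite D is at (50.00, 41.10). A1 meets RP tangentially, so CP is at right angles to RP and tangency of A1 to NB means the radius CN is perpendicular to NB, with radius 9.5, so the center C sits 9.5 in from both sides at C = (40.50, 31.60). That places the tangent points at P = (50.00, 31.60) on RP and N = (40.50, 41.10) on NB. So P.y = 31.60.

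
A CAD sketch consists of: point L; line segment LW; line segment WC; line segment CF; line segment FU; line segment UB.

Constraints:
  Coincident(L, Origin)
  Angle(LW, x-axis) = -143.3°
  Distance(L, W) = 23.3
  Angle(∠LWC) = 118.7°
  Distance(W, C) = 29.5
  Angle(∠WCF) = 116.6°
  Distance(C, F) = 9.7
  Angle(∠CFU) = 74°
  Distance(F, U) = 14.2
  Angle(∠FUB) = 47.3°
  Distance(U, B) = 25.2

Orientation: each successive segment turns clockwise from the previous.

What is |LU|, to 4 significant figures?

32.39

L is at the origin; LW runs at -143.3° with length 23.3, so W = (-18.68, -13.92). ∠LWC = 118.7° gives WC at 155.4° from the x-axis; with |WC| = 29.5, C = (-45.50, -1.644). ∠WCF = 116.6° gives CF at 92.00° from the x-axis; with |CF| = 9.7, F = (-45.84, 8.050). ∠CFU = 74.0° gives FU at -14.00° from the x-axis; with |FU| = 14.2, U = (-32.06, 4.614). Then |LU| = |U − L| = 32.39.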